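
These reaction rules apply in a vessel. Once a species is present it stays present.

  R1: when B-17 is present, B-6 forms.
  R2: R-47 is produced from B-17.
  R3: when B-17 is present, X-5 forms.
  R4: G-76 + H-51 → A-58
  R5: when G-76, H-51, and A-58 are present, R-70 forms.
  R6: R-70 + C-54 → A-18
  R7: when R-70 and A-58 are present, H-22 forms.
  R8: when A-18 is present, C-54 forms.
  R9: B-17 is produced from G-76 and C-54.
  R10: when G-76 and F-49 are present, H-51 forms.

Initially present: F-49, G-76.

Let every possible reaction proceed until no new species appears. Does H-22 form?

G-76 and F-49 present → H-51 forms (R10).
G-76 and H-51 present → A-58 forms (R4).
G-76, H-51, and A-58 present → R-70 forms (R5).
R-70 and A-58 present → H-22 forms (R7).

Yes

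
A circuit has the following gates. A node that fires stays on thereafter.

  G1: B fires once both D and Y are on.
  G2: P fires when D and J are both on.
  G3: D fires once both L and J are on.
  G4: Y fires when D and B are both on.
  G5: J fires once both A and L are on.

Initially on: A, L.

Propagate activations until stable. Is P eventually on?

A and L are on, so J fires (G5).
L and J are on, so D fires (G3).
D and J are on, so P fires (G2).

Yes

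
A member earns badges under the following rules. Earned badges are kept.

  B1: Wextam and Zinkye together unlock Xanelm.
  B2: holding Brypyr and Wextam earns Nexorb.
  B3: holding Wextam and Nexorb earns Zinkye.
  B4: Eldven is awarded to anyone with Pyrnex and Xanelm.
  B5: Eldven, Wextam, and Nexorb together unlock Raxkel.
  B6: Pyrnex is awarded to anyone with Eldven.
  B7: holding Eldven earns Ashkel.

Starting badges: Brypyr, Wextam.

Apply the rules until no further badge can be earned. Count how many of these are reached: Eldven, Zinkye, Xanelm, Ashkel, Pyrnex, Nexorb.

3

With Brypyr and Wextam, Nexorb is earned (B2).
With Wextam and Nexorb, Zinkye is earned (B3).
With Wextam and Zinkye, Xanelm is earned (B1).
Eldven would need Pyrnex and Xanelm (B4), but Pyrnex is never earned.
Zinkye: reached.
Xanelm: reached.
Ashkel would need Eldven (B7), but Eldven is never earned.
Pyrnex would need Eldven (B6), but Eldven is never earned.
Nexorb: reached.
Reached: Zinkye, Xanelm, and Nexorb — 3 of the 6.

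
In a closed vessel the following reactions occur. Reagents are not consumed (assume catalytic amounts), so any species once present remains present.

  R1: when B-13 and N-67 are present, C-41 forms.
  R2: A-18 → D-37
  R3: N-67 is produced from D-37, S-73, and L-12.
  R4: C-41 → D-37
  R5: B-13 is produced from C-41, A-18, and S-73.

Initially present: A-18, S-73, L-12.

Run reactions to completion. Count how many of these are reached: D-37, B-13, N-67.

2

A-18 present → D-37 forms (R2).
D-37, S-73, and L-12 present → N-67 forms (R3).
D-37: reached.
B-13 would need C-41, A-18, and S-73 (R5), but C-41 never forms.
N-67: reached.
Reached: D-37 and N-67 — 2 of the 3.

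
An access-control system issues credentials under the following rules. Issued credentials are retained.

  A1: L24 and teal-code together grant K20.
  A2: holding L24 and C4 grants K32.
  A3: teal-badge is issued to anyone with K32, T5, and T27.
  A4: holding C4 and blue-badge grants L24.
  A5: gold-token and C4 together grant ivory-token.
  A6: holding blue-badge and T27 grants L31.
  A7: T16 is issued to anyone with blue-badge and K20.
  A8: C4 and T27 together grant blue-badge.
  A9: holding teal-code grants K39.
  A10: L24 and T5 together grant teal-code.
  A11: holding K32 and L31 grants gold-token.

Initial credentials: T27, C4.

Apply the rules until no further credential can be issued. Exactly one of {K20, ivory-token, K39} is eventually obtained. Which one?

Holding C4 and T27 grants blue-badge (A8).
Holding blue-badge and T27 grants L31 (A6).
Holding C4 and blue-badge grants L24 (A4).
Holding L24 and C4 grants K32 (A2).
Holding K32 and L31 grants gold-token (A11).
Holding gold-token and C4 grants ivory-token (A5).
K20 would need L24 and teal-code (A1), but teal-code is never granted. K39 would need teal-code (A9), but teal-code is never granted.

ivory-token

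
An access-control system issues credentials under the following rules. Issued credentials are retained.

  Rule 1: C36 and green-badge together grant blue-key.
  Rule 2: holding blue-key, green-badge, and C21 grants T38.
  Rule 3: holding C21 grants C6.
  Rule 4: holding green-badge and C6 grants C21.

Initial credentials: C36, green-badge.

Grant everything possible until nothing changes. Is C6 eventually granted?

No

C6 would need C21 (Rule 3), but C21 is never granted.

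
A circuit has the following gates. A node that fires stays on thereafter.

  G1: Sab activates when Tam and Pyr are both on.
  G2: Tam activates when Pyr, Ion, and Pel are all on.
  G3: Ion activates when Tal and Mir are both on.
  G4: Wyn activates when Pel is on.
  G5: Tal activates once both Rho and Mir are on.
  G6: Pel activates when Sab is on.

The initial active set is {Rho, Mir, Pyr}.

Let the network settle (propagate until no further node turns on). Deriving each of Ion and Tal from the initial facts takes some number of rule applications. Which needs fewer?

Tal: Rho and Mir are on, so Tal activates (G5). [1 rule application]
Ion: G5: Rho and Mir on → Tal on. Tal and Mir are on, so Ion activates (G3). [2 rule applications]
Tal needs fewer.

Tal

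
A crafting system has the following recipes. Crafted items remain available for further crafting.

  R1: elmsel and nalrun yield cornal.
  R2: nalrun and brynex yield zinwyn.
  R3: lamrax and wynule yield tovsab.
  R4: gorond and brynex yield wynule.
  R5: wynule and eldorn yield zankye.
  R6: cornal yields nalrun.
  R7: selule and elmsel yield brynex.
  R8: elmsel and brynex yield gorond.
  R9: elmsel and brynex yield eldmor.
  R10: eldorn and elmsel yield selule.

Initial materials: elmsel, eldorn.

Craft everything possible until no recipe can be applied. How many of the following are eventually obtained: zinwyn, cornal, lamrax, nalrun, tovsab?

0

zinwyn would need nalrun and brynex (R2), but nalrun is never obtained.
cornal would need elmsel and nalrun (R1), but nalrun is never obtained.
No rule produces lamrax, and it is not given.
nalrun would need cornal (R6), but cornal is never obtained.
tovsab would need lamrax and wynule (R3), but lamrax is never obtained.
None of the 5 are reached.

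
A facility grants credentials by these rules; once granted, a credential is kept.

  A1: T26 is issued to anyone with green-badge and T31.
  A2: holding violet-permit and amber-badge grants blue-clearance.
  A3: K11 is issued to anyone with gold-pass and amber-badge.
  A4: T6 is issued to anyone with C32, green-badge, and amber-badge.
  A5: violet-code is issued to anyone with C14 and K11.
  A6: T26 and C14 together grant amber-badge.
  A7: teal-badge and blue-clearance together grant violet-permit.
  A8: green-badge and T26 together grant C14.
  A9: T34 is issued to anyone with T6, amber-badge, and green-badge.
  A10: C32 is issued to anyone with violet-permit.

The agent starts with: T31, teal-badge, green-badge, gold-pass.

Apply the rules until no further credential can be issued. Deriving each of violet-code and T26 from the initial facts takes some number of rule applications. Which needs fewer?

T26

T26: Holding green-badge and T31 grants T26 (A1). [1 rule application]
violet-code: Holding green-badge and T31 grants T26 (A1). Holding green-badge and T26 grants C14 (A8). Holding T26 and C14 grants amber-badge (A6). Holding gold-pass and amber-badge grants K11 (A3). Holding C14 and K11 grants violet-code (A5). [5 rule applications]
T26 needs fewer.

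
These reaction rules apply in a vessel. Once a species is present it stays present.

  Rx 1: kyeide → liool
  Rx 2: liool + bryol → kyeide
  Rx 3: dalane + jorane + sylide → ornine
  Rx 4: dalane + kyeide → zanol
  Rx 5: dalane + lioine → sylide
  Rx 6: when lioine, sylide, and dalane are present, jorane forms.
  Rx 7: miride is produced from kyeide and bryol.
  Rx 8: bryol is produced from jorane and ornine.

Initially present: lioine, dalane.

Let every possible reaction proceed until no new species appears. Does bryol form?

dalane and lioine present → sylide forms (Rx 5).
lioine, sylide, and dalane present → jorane forms (Rx 6).
dalane, jorane, and sylide present → ornine forms (Rx 3).
jorane and ornine present → bryol forms (Rx 8).

Yes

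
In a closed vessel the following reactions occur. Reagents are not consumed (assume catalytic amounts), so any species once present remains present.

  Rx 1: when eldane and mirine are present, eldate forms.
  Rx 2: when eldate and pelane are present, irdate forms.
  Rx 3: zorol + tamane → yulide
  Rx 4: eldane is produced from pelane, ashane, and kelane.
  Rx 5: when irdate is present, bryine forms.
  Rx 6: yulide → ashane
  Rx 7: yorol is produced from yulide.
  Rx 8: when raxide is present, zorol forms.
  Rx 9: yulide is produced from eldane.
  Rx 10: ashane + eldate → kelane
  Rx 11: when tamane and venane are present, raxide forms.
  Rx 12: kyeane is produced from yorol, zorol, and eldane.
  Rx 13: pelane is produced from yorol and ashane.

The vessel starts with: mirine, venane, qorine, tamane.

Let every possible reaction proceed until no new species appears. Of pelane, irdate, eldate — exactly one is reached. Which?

pelane

tamane and venane present → raxide forms (Rx 11).
raxide present → zorol forms (Rx 8).
zorol and tamane present → yulide forms (Rx 3).
yulide present → ashane forms (Rx 6).
yulide present → yorol forms (Rx 7).
yorol and ashane present → pelane forms (Rx 13).
eldate would need eldane and mirine (Rx 1), but eldane never forms. irdate would need eldate and pelane (Rx 2), but eldate never forms.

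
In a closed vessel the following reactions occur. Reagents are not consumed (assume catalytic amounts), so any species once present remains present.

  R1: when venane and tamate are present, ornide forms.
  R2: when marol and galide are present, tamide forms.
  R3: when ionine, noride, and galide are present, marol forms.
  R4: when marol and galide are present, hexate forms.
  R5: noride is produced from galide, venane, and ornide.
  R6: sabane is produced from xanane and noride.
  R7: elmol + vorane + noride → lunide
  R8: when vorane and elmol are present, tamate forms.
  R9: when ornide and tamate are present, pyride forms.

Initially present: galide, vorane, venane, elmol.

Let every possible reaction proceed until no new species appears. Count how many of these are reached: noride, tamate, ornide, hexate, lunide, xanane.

4

vorane and elmol present → tamate forms (R8).
venane and tamate present → ornide forms (R1).
galide, venane, and ornide present → noride forms (R5).
elmol, vorane, and noride present → lunide forms (R7).
noride: reached.
tamate: reached.
ornide: reached.
hexate would need marol and galide (R4), but marol never forms.
lunide: reached.
No rule produces xanane, and it is not given.
Reached: noride, tamate, ornide, and lunide — 4 of the 6.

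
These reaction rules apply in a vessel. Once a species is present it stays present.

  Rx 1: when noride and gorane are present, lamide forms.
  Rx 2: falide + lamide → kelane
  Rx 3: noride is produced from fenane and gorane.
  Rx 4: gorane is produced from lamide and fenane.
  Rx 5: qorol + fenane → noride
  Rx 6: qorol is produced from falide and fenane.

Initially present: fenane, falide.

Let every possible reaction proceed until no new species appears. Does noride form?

falide and fenane present → qorol forms (Rx 6).
qorol and fenane present → noride forms (Rx 5).

Yes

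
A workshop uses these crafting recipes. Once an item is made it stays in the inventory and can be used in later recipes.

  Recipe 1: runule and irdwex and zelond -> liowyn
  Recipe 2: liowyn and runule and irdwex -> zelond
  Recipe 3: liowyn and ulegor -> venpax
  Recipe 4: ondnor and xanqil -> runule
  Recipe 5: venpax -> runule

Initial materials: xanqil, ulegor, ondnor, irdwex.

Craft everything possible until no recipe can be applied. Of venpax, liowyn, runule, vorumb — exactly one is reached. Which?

runule

Using Recipe 4, ondnor and xanqil make runule.
No rule produces vorumb, and it is not given. liowyn would need runule, irdwex, and zelond (Recipe 1), but zelond is never obtained. venpax would need liowyn and ulegor (Recipe 3), but liowyn is never obtained.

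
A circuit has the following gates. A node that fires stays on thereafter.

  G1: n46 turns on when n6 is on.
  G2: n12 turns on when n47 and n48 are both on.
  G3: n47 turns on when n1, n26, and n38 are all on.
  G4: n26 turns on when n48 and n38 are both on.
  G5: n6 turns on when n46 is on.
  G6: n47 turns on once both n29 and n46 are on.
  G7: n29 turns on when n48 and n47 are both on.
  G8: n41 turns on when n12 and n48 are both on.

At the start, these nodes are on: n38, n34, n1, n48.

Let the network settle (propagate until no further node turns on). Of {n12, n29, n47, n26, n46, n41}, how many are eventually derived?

G4: n48 and n38 on → n26 on.
n1, n26, and n38 are on, so n47 turns on (G3).
G7: n48 and n47 on → n29 on.
G2: n47 and n48 on → n12 on.
G8: n12 and n48 on → n41 on.
n12: reached.
n29: reached.
n47: reached.
n26: reached.
n46 would need n6 (G1), but n6 never turns on.
n41: reached.
Reached: n12, n29, n47, n26, and n41 — 5 of the 6.

5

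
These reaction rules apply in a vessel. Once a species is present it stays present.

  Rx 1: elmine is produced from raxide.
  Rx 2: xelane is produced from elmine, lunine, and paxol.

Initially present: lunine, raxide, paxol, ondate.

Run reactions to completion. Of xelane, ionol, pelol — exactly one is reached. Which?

raxide present → elmine forms (Rx 1).
elmine, lunine, and paxol present → xelane forms (Rx 2).
No rule produces pelol, and it is not given. No rule produces ionol, and it is not given.

xelane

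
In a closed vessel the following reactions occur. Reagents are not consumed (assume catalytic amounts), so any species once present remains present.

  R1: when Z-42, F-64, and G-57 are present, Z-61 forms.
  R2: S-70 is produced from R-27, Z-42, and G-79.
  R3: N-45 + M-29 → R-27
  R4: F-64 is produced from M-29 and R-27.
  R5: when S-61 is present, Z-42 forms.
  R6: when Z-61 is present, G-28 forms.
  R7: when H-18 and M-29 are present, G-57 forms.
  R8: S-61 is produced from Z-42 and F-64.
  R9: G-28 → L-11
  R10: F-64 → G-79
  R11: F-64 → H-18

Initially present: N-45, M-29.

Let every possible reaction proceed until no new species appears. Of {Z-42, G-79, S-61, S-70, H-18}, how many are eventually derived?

2

N-45 and M-29 present → R-27 forms (R3).
M-29 and R-27 present → F-64 forms (R4).
F-64 present → H-18 forms (R11).
F-64 present → G-79 forms (R10).
Z-42 would need S-61 (R5), but S-61 never forms.
G-79: reached.
S-61 would need Z-42 and F-64 (R8), but Z-42 never forms.
S-70 would need R-27, Z-42, and G-79 (R2), but Z-42 never forms.
H-18: reached.
Reached: G-79 and H-18 — 2 of the 5.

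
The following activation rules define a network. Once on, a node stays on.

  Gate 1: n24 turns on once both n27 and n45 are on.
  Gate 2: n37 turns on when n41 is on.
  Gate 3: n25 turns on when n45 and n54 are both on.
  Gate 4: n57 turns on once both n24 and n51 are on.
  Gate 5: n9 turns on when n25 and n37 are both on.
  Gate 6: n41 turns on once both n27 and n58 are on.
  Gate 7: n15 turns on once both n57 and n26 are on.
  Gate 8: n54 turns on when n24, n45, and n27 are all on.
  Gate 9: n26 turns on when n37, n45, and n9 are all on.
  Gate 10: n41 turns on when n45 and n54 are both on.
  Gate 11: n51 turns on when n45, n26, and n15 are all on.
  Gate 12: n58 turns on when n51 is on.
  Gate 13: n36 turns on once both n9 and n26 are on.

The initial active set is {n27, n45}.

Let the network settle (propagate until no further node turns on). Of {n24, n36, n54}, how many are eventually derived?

3

Gate 1: n27 and n45 on → n24 on.
n24, n45, and n27 are on, so n54 turns on (Gate 8).
n45 and n54 are on, so n41 turns on (Gate 10).
Gate 3: n45 and n54 on → n25 on.
n41 is on, so n37 turns on (Gate 2).
Gate 5: n25 and n37 on → n9 on.
Gate 9: n37, n45, and n9 on → n26 on.
n9 and n26 are on, so n36 turns on (Gate 13).
n24: reached.
n36: reached.
n54: reached.
All 3 are reached.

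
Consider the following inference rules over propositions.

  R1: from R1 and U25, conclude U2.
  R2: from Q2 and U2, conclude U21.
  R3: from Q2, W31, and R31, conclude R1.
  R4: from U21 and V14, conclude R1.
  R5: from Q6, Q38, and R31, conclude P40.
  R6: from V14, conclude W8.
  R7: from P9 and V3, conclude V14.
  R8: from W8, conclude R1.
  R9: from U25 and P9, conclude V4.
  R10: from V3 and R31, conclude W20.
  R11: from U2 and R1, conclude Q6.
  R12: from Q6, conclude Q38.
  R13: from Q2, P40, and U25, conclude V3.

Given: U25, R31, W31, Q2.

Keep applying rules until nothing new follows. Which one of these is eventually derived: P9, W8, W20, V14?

Q2, W31, and R31 hold, so R1 follows (R3).
R1 and U25 hold, so U2 follows (R1).
From U2 and R1, R11 gives Q6.
Q6 holds, so Q38 follows (R12).
From Q6, Q38, and R31, R5 gives P40.
Q2, P40, and U25 hold, so V3 follows (R13).
From V3 and R31, R10 gives W20.
No rule produces P9, and it is not given. W8 would need V14 (R6), but V14 is never established. V14 would need P9 and V3 (R7), but P9 is never established.

W20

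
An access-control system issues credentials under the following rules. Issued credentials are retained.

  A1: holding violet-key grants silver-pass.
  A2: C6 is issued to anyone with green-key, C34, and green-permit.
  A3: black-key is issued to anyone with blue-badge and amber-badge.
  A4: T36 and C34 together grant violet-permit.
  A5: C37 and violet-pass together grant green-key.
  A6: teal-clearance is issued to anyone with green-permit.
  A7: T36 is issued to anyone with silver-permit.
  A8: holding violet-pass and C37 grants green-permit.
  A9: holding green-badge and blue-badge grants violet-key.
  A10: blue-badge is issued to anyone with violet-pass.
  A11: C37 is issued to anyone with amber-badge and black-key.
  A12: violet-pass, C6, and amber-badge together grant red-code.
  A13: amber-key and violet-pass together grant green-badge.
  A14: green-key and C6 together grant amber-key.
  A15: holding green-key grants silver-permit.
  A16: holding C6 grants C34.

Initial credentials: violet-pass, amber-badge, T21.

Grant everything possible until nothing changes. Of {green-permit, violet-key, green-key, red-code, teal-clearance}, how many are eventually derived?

Holding violet-pass grants blue-badge (A10).
Holding blue-badge and amber-badge grants black-key (A3).
Holding amber-badge and black-key grants C37 (A11).
Holding C37 and violet-pass grants green-key (A5).
Holding violet-pass and C37 grants green-permit (A8).
Holding green-permit grants teal-clearance (A6).
green-permit: reached.
violet-key would need green-badge and blue-badge (A9), but green-badge is never granted.
green-key: reached.
red-code would need violet-pass, C6, and amber-badge (A12), but C6 is never granted.
teal-clearance: reached.
Reached: green-permit, green-key, and teal-clearance — 3 of the 5.

3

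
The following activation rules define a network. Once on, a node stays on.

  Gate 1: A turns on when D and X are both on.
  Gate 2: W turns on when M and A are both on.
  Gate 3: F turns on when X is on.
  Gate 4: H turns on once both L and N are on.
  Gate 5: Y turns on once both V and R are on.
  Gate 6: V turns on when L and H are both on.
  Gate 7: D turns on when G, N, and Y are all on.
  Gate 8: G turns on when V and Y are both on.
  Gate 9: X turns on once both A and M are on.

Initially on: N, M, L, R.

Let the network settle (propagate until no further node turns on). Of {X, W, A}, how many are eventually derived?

0

X would need A and M (Gate 9), but A never turns on.
W would need M and A (Gate 2), but A never turns on.
A would need D and X (Gate 1), but X never turns on.
None of the 3 are reached.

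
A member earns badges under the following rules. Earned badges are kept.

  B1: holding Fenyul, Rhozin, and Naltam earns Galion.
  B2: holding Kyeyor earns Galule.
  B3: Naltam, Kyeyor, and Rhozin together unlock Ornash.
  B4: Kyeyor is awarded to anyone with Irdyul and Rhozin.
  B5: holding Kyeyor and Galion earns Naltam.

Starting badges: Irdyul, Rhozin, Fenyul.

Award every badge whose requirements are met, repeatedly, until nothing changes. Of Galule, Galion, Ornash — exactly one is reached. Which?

With Irdyul and Rhozin, Kyeyor is earned (B4).
With Kyeyor, Galule is earned (B2).
Galion would need Fenyul, Rhozin, and Naltam (B1), but Naltam is never earned. Ornash would need Naltam, Kyeyor, and Rhozin (B3), but Naltam is never earned.

Galule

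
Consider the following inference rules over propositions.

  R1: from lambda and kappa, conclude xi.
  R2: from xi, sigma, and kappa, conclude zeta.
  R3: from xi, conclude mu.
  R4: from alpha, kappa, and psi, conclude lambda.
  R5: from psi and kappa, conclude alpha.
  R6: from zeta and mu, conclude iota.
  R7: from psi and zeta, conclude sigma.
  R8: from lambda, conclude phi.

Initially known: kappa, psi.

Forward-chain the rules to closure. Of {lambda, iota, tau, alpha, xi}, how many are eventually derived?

psi and kappa hold, so alpha follows (R5).
From alpha, kappa, and psi, R4 gives lambda.
From lambda and kappa, R1 gives xi.
lambda: reached.
iota would need zeta and mu (R6), but zeta is never established.
No rule produces tau, and it is not given.
alpha: reached.
xi: reached.
Reached: lambda, alpha, and xi — 3 of the 5.

3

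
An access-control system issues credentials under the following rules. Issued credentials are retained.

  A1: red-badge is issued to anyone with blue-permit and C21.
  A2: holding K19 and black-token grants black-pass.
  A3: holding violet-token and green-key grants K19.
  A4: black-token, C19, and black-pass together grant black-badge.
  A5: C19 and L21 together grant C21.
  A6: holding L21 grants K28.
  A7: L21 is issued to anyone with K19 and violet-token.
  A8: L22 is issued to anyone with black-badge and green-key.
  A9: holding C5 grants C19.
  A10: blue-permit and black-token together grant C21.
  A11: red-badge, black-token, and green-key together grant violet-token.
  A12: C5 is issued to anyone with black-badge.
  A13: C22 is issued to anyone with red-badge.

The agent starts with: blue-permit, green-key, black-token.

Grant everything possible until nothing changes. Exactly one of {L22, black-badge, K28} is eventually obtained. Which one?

K28

Holding blue-permit and black-token grants C21 (A10).
Holding blue-permit and C21 grants red-badge (A1).
Holding red-badge, black-token, and green-key grants violet-token (A11).
Holding violet-token and green-key grants K19 (A3).
Holding K19 and violet-token grants L21 (A7).
Holding L21 grants K28 (A6).
black-badge would need black-token, C19, and black-pass (A4), but C19 is never granted. L22 would need black-badge and green-key (A8), but black-badge is never granted.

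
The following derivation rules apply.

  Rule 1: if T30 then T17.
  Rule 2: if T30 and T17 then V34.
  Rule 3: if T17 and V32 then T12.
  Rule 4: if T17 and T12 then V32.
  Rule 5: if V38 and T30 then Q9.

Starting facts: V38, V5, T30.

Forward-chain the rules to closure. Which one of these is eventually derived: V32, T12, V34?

From T30, Rule 1 gives T17.
T30 and T17 hold, so V34 follows (Rule 2).
V32 would need T17 and T12 (Rule 4), but T12 is never established. T12 would need T17 and V32 (Rule 3), but V32 is never established.

V34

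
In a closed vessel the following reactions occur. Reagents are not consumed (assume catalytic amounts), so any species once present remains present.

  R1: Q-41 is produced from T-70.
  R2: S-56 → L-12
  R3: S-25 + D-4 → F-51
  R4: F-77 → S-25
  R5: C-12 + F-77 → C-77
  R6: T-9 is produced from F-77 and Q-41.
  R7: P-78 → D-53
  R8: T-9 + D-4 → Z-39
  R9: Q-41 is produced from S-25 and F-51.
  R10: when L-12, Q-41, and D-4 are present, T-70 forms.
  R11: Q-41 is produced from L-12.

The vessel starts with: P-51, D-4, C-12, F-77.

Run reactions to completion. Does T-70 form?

No

T-70 would need L-12, Q-41, and D-4 (R10), but L-12 never forms.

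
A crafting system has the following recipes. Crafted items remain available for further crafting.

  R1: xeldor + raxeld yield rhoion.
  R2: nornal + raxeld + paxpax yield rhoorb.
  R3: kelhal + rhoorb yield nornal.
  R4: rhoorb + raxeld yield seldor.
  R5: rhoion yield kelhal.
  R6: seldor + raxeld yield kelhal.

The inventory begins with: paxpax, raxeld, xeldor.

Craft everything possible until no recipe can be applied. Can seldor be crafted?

No

seldor would need rhoorb and raxeld (R4), but rhoorb is never obtained.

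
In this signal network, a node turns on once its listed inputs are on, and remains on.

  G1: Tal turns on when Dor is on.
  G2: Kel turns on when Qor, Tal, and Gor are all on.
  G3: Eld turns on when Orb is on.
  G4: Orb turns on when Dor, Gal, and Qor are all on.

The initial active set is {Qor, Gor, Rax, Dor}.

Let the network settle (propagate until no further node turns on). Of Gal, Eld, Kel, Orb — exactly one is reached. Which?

G1: Dor on → Tal on.
G2: Qor, Tal, and Gor on → Kel on.
Orb would need Dor, Gal, and Qor (G4), but Gal never turns on. No rule produces Gal, and it is not given. Eld would need Orb (G3), but Orb never turns on.

Kel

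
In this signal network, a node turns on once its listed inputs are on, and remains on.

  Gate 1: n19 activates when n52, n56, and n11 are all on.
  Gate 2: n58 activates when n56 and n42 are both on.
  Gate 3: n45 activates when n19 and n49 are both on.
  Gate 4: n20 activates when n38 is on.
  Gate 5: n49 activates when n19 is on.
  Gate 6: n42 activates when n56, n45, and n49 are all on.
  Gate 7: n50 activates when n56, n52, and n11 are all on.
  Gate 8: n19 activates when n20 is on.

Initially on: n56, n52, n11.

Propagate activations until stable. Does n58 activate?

Yes

Gate 1: n52, n56, and n11 on → n19 on.
Gate 5: n19 on → n49 on.
Gate 3: n19 and n49 on → n45 on.
n56, n45, and n49 are on, so n42 activates (Gate 6).
n56 and n42 are on, so n58 activates (Gate 2).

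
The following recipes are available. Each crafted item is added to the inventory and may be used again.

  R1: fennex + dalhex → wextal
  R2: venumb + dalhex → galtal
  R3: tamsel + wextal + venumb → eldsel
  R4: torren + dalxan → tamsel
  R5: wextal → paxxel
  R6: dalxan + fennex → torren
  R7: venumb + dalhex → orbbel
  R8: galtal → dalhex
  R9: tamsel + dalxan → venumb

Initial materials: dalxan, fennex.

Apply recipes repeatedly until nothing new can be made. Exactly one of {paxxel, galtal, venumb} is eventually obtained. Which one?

dalxan + fennex → torren (R6).
Using R4, torren and dalxan make tamsel.
Using R9, tamsel and dalxan make venumb.
galtal would need venumb and dalhex (R2), but dalhex is never obtained. paxxel would need wextal (R5), but wextal is never obtained.

venumb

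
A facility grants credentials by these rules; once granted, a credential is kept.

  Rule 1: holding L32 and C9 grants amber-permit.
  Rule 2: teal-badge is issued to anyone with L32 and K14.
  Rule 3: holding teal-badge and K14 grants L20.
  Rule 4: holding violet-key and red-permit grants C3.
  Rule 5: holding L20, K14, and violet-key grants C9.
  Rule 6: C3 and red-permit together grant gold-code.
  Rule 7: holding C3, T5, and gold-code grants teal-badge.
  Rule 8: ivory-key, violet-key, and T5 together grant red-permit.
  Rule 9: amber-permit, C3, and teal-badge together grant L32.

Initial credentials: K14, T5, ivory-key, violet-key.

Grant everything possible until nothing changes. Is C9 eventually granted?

Holding ivory-key, violet-key, and T5 grants red-permit (Rule 8).
Holding violet-key and red-permit grants C3 (Rule 4).
Holding C3 and red-permit grants gold-code (Rule 6).
Holding C3, T5, and gold-code grants teal-badge (Rule 7).
Holding teal-badge and K14 grants L20 (Rule 3).
Holding L20, K14, and violet-key grants C9 (Rule 5).

Yes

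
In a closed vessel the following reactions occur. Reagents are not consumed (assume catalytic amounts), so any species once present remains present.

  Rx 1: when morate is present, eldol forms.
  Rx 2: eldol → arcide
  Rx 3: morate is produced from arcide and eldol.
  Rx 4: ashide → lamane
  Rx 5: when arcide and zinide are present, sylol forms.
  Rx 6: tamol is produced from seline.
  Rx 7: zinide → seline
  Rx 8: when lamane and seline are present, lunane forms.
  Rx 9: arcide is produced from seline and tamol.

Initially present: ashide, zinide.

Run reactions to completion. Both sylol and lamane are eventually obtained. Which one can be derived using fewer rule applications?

lamane

lamane: ashide present → lamane forms (Rx 4). [1 rule application]
sylol: zinide present → seline forms (Rx 7). seline present → tamol forms (Rx 6). seline and tamol present → arcide forms (Rx 9). arcide and zinide present → sylol forms (Rx 5). [4 rule applications]
lamane needs fewer.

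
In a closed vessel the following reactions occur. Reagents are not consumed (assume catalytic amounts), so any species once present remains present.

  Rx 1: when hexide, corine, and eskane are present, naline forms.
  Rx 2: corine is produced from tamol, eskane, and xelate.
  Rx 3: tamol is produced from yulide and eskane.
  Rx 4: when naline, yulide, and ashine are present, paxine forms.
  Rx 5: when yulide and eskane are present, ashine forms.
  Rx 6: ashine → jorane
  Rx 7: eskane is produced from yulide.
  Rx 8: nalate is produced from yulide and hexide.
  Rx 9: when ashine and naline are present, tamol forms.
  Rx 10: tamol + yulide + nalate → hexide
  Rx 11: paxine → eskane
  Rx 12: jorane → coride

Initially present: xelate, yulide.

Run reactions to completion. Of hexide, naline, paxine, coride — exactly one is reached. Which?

coride

yulide present → eskane forms (Rx 7).
yulide and eskane present → ashine forms (Rx 5).
ashine present → jorane forms (Rx 6).
jorane present → coride forms (Rx 12).
paxine would need naline, yulide, and ashine (Rx 4), but naline never forms. naline would need hexide, corine, and eskane (Rx 1), but hexide never forms. hexide would need tamol, yulide, and nalate (Rx 10), but nalate never forms.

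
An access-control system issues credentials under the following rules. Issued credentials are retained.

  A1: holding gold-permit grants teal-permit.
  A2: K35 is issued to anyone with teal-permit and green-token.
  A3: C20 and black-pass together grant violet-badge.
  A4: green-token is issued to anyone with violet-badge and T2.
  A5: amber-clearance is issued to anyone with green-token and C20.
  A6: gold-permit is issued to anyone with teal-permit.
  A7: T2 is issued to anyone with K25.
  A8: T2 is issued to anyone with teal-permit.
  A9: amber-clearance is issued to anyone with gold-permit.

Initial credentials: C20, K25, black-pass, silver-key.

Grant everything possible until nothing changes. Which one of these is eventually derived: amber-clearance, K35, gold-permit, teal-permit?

amber-clearance

Holding C20 and black-pass grants violet-badge (A3).
Holding K25 grants T2 (A7).
Holding violet-badge and T2 grants green-token (A4).
Holding green-token and C20 grants amber-clearance (A5).
K35 would need teal-permit and green-token (A2), but teal-permit is never granted. gold-permit would need teal-permit (A6), but teal-permit is never granted. teal-permit would need gold-permit (A1), but gold-permit is never granted.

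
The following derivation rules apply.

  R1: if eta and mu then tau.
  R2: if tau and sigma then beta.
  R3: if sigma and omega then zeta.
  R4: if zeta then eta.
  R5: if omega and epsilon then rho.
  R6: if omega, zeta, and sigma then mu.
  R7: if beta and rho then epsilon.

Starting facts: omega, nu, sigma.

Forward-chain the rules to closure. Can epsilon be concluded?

epsilon would need beta and rho (R7), but rho is never established.

No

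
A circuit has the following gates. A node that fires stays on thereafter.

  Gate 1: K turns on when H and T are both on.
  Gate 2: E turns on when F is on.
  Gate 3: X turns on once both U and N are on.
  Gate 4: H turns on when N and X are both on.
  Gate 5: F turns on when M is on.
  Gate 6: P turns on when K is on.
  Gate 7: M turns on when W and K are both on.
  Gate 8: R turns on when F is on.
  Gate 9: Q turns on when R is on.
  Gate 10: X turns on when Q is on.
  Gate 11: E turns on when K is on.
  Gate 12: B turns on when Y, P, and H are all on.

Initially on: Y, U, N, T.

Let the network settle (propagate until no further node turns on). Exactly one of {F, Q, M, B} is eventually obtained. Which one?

U and N are on, so X turns on (Gate 3).
N and X are on, so H turns on (Gate 4).
Gate 1: H and T on → K on.
Gate 6: K on → P on.
Gate 12: Y, P, and H on → B on.
F would need M (Gate 5), but M never turns on. Q would need R (Gate 9), but R never turns on. M would need W and K (Gate 7), but W never turns on.

B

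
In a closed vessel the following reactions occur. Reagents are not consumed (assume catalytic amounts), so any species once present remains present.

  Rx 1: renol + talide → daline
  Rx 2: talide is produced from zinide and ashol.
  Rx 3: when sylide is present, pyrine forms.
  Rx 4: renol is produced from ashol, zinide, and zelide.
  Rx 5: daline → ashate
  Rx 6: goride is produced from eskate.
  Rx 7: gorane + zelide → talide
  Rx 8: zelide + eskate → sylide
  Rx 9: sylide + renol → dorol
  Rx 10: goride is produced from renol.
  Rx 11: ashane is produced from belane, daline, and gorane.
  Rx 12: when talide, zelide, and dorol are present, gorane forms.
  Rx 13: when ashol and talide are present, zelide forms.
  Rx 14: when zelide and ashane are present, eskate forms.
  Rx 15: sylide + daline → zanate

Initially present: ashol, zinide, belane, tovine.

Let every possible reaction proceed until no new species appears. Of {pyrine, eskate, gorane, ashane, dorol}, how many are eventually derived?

0

pyrine would need sylide (Rx 3), but sylide never forms.
eskate would need zelide and ashane (Rx 14), but ashane never forms.
gorane would need talide, zelide, and dorol (Rx 12), but dorol never forms.
ashane would need belane, daline, and gorane (Rx 11), but gorane never forms.
dorol would need sylide and renol (Rx 9), but sylide never forms.
None of the 5 are reached.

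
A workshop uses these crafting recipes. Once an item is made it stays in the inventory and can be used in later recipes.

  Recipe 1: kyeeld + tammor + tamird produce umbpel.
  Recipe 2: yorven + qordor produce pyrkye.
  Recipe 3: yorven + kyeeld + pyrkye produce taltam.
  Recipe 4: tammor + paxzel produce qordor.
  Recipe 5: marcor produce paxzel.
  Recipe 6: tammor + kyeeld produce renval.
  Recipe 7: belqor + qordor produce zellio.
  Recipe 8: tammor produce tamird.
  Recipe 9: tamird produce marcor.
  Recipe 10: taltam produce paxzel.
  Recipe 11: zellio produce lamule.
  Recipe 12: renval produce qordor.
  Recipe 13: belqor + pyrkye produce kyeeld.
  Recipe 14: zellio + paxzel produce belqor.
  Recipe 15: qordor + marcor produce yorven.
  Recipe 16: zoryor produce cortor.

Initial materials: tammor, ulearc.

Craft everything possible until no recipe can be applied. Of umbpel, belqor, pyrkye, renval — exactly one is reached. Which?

tammor → tamird (Recipe 8).
tamird → marcor (Recipe 9).
marcor → paxzel (Recipe 5).
tammor + paxzel → qordor (Recipe 4).
Using Recipe 15, qordor and marcor make yorven.
yorven + qordor → pyrkye (Recipe 2).
umbpel would need kyeeld, tammor, and tamird (Recipe 1), but kyeeld is never obtained. belqor would need zellio and paxzel (Recipe 14), but zellio is never obtained. renval would need tammor and kyeeld (Recipe 6), but kyeeld is never obtained.

pyrkye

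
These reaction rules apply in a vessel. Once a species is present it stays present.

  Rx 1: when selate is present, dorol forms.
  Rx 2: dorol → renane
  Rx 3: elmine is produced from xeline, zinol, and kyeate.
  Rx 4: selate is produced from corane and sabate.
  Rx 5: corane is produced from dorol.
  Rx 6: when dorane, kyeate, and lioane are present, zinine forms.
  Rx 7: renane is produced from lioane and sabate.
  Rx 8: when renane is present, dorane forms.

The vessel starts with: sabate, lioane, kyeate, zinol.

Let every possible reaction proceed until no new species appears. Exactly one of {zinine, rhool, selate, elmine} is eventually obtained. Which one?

zinine

lioane and sabate present → renane forms (Rx 7).
renane present → dorane forms (Rx 8).
dorane, kyeate, and lioane present → zinine forms (Rx 6).
elmine would need xeline, zinol, and kyeate (Rx 3), but xeline never forms. selate would need corane and sabate (Rx 4), but corane never forms. No rule produces rhool, and it is not given.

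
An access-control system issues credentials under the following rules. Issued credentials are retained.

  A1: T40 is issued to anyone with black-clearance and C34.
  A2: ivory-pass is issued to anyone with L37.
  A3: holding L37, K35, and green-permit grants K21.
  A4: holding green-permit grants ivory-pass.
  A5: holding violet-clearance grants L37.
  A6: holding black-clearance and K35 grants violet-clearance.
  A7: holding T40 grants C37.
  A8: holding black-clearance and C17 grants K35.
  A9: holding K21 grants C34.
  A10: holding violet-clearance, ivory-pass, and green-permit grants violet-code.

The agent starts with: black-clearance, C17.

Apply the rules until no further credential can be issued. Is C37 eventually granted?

C37 would need T40 (A7), but T40 is never granted.

No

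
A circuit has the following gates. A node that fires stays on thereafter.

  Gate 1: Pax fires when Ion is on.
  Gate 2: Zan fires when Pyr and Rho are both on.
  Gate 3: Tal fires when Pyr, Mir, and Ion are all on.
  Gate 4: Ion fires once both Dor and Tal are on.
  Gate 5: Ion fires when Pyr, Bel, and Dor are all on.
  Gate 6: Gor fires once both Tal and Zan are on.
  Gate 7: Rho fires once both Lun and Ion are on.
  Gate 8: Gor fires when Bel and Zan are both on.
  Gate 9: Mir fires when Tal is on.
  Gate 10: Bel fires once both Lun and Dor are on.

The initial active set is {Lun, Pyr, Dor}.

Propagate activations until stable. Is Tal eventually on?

No

Tal would need Pyr, Mir, and Ion (Gate 3), but Mir never turns on.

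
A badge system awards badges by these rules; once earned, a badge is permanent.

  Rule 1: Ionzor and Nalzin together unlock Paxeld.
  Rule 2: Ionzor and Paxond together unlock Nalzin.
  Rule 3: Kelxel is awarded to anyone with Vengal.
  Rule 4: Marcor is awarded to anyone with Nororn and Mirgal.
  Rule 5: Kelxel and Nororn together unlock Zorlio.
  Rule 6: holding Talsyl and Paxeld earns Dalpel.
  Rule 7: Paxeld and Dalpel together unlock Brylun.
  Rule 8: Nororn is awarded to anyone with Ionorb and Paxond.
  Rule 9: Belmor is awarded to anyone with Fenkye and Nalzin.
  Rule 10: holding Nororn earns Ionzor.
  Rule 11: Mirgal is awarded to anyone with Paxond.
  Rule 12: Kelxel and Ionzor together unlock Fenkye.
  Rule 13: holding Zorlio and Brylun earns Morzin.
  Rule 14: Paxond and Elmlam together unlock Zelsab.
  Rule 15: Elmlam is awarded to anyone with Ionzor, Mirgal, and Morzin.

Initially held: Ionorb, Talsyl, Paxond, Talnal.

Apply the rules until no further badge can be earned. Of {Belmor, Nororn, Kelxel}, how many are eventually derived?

With Ionorb and Paxond, Nororn is earned (Rule 8).
Belmor would need Fenkye and Nalzin (Rule 9), but Fenkye is never earned.
Nororn: reached.
Kelxel would need Vengal (Rule 3), but Vengal is never earned.
Reached: Nororn — 1 of the 3.

1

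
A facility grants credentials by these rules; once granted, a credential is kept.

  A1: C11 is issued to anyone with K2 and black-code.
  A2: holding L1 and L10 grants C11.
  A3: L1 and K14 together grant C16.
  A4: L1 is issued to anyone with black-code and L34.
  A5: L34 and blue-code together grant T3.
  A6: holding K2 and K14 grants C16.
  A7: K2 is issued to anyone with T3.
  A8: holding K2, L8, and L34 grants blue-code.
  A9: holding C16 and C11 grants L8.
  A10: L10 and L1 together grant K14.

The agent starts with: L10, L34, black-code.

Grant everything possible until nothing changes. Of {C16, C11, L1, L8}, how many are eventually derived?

Holding black-code and L34 grants L1 (A4).
Holding L1 and L10 grants C11 (A2).
Holding L10 and L1 grants K14 (A10).
Holding L1 and K14 grants C16 (A3).
Holding C16 and C11 grants L8 (A9).
C16: reached.
C11: reached.
L1: reached.
L8: reached.
All 4 are reached.

4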